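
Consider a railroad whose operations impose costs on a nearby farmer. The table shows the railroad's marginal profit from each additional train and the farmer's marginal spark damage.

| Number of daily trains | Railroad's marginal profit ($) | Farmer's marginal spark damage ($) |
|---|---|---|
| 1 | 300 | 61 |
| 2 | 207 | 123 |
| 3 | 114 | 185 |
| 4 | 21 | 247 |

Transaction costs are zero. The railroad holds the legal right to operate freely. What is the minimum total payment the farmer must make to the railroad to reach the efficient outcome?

Left alone the railroad would choose level 4 (marginal profit stays positive).
Efficient level: k* = 2 (marginal profit ≥ marginal spark damage through 2).
The farmer must at least cover the railroad's forgone profit from cutting 4→2: 114 + 21 = 135.

$135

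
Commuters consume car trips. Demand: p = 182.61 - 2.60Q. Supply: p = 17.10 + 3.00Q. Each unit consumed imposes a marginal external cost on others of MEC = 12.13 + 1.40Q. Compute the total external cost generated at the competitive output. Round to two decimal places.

969.97

Market equilibrium (private): 17.10 + 3.00Q = 182.61 - 2.60Q → Q_m = 29.5554.
Total external cost = ∫₀^{Q_m} (12.13 + 1.40Q) dQ = 12.13×29.5554 + ½×1.40×29.5554² = 969.9722.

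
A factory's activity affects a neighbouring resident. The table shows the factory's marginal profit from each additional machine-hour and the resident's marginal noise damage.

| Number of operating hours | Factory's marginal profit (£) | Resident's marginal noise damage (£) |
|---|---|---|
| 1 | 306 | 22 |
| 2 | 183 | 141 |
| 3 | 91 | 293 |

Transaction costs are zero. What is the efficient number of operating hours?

Bargaining reaches the level where marginal profit last exceeds marginal noise damage.
That holds through level 2 (183 ≥ 141) but not at 3 (91 < 293).

2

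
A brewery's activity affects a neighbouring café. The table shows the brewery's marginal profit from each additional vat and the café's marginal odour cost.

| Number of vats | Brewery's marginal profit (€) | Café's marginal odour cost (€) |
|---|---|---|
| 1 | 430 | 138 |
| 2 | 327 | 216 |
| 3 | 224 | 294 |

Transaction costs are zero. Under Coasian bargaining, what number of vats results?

Bargaining reaches the level where marginal profit last exceeds marginal odour cost.
That holds through level 2 (327 ≥ 216) but not at 3 (224 < 294).

2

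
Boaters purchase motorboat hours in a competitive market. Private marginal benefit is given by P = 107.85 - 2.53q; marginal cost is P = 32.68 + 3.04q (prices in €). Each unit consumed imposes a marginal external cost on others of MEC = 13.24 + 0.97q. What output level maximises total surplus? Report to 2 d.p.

Social marginal benefit = demand − MEC = 94.61 - 3.50q.
Set SMB = MC: 94.61 - 3.50q = 32.68 + 3.04q → q* = 9.4694.

q* = 9.47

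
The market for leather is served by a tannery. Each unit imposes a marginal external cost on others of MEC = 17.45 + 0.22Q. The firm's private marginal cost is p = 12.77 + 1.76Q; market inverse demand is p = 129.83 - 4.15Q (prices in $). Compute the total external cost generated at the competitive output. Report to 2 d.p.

$388.79

Market equilibrium (private): 12.77 + 1.76Q = 129.83 - 4.15Q → Q_m = 19.8071.
Total external cost = ∫₀^{Q_m} (17.45 + 0.22Q) dQ = 17.45×19.8071 + ½×0.22×19.8071² = 388.7892.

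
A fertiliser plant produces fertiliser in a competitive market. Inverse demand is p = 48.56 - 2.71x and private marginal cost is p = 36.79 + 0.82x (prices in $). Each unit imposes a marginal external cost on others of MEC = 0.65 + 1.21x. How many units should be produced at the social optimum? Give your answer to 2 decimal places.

x* = 2.35

Social marginal cost = private MC + MEC = 37.44 + 2.03x.
Set SMC = demand: 37.44 + 2.03x = 48.56 - 2.71x → x* = 2.3460.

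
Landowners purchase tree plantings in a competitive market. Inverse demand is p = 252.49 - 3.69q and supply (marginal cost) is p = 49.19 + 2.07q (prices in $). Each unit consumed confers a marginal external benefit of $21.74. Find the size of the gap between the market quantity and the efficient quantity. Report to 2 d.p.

Market equilibrium (private): 49.19 + 2.07q = 252.49 - 3.69q → q_m = 35.2951.
Social marginal benefit = demand + MEB = 274.23 - 3.69q.
Set SMB = MC: 274.23 - 3.69q = 49.19 + 2.07q → q* = 39.0694.
Gap = |35.2951 − 39.0694| = 3.7743.

3.77 units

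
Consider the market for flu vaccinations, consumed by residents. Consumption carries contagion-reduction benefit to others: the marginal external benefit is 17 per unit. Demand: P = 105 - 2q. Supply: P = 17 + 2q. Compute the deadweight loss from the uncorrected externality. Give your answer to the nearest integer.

Market equilibrium (private): 17 + 2q = 105 - 2q → q_m = 22.0000.
Social marginal benefit = demand + MEB = 122 - 2q.
Set SMB = MC: 122 - 2q = 17 + 2q → q* = 26.2500.
The welfare-loss triangle has base |q_m − q*| and height MEB(q_m) (the vertical gap between SMB and MC is zero at q* and MEB at q_m).
DWL = ½ × 4.2500 × 17.0000 = 36.1250.

DWL = 36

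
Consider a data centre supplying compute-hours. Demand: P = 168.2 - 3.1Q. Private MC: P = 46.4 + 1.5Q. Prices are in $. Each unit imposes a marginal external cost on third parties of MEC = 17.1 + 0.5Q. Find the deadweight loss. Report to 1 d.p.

Market equilibrium (private): 46.4 + 1.5Q = 168.2 - 3.1Q → Q_m = 26.4783.
Social marginal cost = private MC + MEC = 63.5 + 2.0Q.
Set SMC = demand: 63.5 + 2.0Q = 168.2 - 3.1Q → Q* = 20.5294.
Between Q* and Q_m the wedge SMC − demand runs linearly from 0 to MEC(Q_m), so the loss is a triangle.
DWL = ½ × 5.9489 × 30.3391 = 90.2421.

DWL = $90.2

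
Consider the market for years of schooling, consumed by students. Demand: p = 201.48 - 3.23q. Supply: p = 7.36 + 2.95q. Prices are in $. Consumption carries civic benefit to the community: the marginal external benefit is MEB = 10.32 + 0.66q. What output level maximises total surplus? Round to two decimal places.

Social marginal benefit = demand + MEB = 211.80 - 2.57q.
Set SMB = MC: 211.80 - 2.57q = 7.36 + 2.95q → q* = 37.0362.

q* = 37.04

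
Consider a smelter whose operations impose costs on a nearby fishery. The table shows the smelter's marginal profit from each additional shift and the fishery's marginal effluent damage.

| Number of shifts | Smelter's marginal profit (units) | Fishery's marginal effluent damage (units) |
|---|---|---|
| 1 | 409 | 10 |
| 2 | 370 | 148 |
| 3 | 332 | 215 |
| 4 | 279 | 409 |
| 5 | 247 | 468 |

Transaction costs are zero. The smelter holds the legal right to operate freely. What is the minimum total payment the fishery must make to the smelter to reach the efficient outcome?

Left alone the smelter would choose level 5 (marginal profit stays positive).
Efficient level: k* = 3 (marginal profit ≥ marginal effluent damage through 3).
The fishery must at least cover the smelter's forgone profit from cutting 5→3: 279 + 247 = 526.

526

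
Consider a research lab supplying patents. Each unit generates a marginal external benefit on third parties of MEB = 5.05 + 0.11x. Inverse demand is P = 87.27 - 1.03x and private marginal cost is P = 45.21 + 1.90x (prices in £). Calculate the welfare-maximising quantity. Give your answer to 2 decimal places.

x* = 16.71

Social marginal cost = private MC − MEB = 40.16 + 1.79x.
Set SMC = demand: 40.16 + 1.79x = 87.27 - 1.03x → x* = 16.7057.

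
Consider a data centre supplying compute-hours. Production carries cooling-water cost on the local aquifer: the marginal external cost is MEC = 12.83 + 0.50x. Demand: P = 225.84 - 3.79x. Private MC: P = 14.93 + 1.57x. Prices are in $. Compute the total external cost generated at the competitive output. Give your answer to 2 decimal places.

Market equilibrium (private): 14.93 + 1.57x = 225.84 - 3.79x → x_m = 39.3489.
Total external cost = ∫₀^{x_m} (12.83 + 0.50x) dx = 12.83×39.3489 + ½×0.50×39.3489² = 891.9304.

$891.93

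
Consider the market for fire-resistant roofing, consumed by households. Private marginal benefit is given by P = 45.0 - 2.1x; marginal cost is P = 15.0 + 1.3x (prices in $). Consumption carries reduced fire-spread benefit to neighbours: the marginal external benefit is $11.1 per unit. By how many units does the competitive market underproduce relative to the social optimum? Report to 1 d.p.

3.3 units

Market equilibrium (private): 15.0 + 1.3x = 45.0 - 2.1x → x_m = 8.8235.
Social marginal benefit = demand + MEB = 56.1 - 2.1x.
Set SMB = MC: 56.1 - 2.1x = 15.0 + 1.3x → x* = 12.0882.
Gap = |8.8235 − 12.0882| = 3.2647.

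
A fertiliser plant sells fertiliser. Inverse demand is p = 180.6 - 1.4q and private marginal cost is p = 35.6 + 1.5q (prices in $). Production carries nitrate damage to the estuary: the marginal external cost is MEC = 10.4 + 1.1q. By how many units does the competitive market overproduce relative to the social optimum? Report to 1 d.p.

16.4 units

Market equilibrium (private): 35.6 + 1.5q = 180.6 - 1.4q → q_m = 50.0000.
Social marginal cost = private MC + MEC = 46.0 + 2.6q.
Set SMC = demand: 46.0 + 2.6q = 180.6 - 1.4q → q* = 33.6500.
Gap = |50.0000 − 33.6500| = 16.3500.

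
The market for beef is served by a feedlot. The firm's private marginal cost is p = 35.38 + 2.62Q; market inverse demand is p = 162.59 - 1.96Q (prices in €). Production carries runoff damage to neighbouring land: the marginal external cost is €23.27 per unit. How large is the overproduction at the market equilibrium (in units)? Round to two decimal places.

5.08 units

Market equilibrium (private): 35.38 + 2.62Q = 162.59 - 1.96Q → Q_m = 27.7751.
Social marginal cost = private MC + MEC = 58.65 + 2.62Q.
Set SMC = demand: 58.65 + 2.62Q = 162.59 - 1.96Q → Q* = 22.6943.
Gap = |27.7751 − 22.6943| = 5.0808.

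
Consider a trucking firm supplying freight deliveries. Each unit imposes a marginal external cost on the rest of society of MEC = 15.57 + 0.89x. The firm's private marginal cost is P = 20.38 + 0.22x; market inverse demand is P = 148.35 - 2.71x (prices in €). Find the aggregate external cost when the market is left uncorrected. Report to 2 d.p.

€1528.90

Market equilibrium (private): 20.38 + 0.22x = 148.35 - 2.71x → x_m = 43.6758.
Total external cost = ∫₀^{x_m} (15.57 + 0.89x) dx = 15.57×43.6758 + ½×0.89×43.6758² = 1528.9033.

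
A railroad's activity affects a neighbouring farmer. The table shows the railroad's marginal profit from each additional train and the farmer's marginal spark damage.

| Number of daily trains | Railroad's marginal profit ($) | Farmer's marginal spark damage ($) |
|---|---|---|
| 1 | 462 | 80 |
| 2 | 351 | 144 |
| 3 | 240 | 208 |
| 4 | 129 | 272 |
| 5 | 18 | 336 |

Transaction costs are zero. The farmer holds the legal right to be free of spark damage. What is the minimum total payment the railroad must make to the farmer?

$432

Efficient level: marginal profit ≥ marginal spark damage through level 3, so k* = 3.
With the farmer holding the right, the railroad must at least compensate total damage at k*: 80 + 144 + 208 = 432.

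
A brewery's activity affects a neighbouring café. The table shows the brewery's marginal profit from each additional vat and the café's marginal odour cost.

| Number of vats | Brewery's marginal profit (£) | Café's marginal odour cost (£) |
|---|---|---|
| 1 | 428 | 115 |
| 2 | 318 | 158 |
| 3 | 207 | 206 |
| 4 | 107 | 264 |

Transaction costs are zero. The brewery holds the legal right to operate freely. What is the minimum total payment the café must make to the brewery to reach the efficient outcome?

£107

Left alone the brewery would choose level 4 (marginal profit stays positive).
Efficient level: k* = 3 (marginal profit ≥ marginal odour cost through 3).
The café must at least cover the brewery's forgone profit from cutting 4→3: 107 = 107.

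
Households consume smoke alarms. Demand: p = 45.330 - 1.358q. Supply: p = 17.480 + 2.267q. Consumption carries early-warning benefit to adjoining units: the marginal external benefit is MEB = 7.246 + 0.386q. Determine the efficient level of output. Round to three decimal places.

q* = 10.835

Social marginal benefit = demand + MEB = 52.576 - 0.972q.
Set SMB = MC: 52.576 - 0.972q = 17.480 + 2.267q → q* = 10.8354.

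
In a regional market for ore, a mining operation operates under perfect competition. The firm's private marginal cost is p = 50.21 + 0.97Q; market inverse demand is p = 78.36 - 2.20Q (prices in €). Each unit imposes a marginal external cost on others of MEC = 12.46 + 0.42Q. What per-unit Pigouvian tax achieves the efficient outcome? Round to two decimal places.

Social marginal cost = private MC + MEC = 62.67 + 1.39Q.
Set SMC = demand: 62.67 + 1.39Q = 78.36 - 2.20Q → Q* = 4.3705.
The Pigouvian tax equals MEC at Q*: 12.46 + 0.42×4.3705 = 14.2956.

tax = €14.30 per unit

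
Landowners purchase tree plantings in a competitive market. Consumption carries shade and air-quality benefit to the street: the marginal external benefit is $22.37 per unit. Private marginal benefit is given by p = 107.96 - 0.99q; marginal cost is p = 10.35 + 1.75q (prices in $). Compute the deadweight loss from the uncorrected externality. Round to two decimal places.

DWL = $91.32

Market equilibrium (private): 10.35 + 1.75q = 107.96 - 0.99q → q_m = 35.6241.
Social marginal benefit = demand + MEB = 130.33 - 0.99q.
Set SMB = MC: 130.33 - 0.99q = 10.35 + 1.75q → q* = 43.7883.
The welfare-loss triangle has base |q_m − q*| and height MEB(q_m) (the vertical gap between SMB and MC is zero at q* and MEB at q_m).
DWL = ½ × 8.1642 × 22.3700 = 91.3166.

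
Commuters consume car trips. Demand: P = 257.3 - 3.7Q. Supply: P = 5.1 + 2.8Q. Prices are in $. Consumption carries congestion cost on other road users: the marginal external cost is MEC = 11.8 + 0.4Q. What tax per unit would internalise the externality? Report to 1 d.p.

Social marginal benefit = demand − MEC = 245.5 - 4.1Q.
Set SMB = MC: 245.5 - 4.1Q = 5.1 + 2.8Q → Q* = 34.8406.
The Pigouvian tax equals MEC at Q*: 11.8 + 0.4×34.8406 = 25.7362.

tax = $25.7 per unit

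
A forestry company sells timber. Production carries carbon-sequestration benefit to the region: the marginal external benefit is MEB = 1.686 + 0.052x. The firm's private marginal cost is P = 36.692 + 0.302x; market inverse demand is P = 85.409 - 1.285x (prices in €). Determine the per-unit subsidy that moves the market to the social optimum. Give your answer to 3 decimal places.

subsidy = €3.393 per unit

Social marginal cost = private MC − MEB = 35.006 + 0.250x.
Set SMC = demand: 35.006 + 0.250x = 85.409 - 1.285x → x* = 32.8358.
The Pigouvian subsidy equals MEB at x*: 1.686 + 0.052×32.8358 = 3.3935.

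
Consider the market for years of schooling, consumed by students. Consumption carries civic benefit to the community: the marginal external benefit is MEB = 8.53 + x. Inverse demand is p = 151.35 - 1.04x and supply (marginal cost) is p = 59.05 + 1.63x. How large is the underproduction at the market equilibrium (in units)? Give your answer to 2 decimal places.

25.81 units

Market equilibrium (private): 59.05 + 1.63x = 151.35 - 1.04x → x_m = 34.5693.
Social marginal benefit = demand + MEB = 159.88 - 0.04x.
Set SMB = MC: 159.88 - 0.04x = 59.05 + 1.63x → x* = 60.3772.
Gap = |34.5693 − 60.3772| = 25.8079.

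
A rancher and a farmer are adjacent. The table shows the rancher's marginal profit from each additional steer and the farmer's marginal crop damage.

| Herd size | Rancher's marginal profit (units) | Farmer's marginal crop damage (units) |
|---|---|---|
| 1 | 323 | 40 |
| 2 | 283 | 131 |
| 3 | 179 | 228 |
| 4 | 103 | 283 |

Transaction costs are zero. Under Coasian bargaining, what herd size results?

2

Bargaining reaches the level where marginal profit last exceeds marginal crop damage.
That holds through level 2 (283 ≥ 131) but not at 3 (179 < 228).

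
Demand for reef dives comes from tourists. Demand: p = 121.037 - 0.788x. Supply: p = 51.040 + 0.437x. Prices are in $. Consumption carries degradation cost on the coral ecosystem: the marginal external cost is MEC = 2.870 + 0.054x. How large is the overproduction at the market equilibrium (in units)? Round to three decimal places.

4.656 units

Market equilibrium (private): 51.040 + 0.437x = 121.037 - 0.788x → x_m = 57.1404.
Social marginal benefit = demand − MEC = 118.167 - 0.842x.
Set SMB = MC: 118.167 - 0.842x = 51.040 + 0.437x → x* = 52.4840.
Gap = |57.1404 − 52.4840| = 4.6564.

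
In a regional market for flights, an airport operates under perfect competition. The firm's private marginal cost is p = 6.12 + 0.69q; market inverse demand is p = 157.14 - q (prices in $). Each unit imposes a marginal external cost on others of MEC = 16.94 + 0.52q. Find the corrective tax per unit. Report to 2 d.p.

tax = $48.49 per unit

Social marginal cost = private MC + MEC = 23.06 + 1.21q.
Set SMC = demand: 23.06 + 1.21q = 157.14 - q → q* = 60.6697.
The Pigouvian tax equals MEC at q*: 16.94 + 0.52×60.6697 = 48.4882.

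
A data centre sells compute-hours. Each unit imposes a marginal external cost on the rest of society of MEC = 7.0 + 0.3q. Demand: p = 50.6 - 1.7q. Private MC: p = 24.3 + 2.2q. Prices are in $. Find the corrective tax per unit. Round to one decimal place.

Social marginal cost = private MC + MEC = 31.3 + 2.5q.
Set SMC = demand: 31.3 + 2.5q = 50.6 - 1.7q → q* = 4.5952.
The Pigouvian tax equals MEC at q*: 7.0 + 0.3×4.5952 = 8.3786.

tax = $8.4 per unit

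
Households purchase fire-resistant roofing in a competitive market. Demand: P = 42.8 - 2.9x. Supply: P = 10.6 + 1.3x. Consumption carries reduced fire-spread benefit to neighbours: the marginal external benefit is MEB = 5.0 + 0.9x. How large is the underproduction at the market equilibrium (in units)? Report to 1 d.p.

Market equilibrium (private): 10.6 + 1.3x = 42.8 - 2.9x → x_m = 7.6667.
Social marginal benefit = demand + MEB = 47.8 - 2.0x.
Set SMB = MC: 47.8 - 2.0x = 10.6 + 1.3x → x* = 11.2727.
Gap = |7.6667 − 11.2727| = 3.6060.

3.6 units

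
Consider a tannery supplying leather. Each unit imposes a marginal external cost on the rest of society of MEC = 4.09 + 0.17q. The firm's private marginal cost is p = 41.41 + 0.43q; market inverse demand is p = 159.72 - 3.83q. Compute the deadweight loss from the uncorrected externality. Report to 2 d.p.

DWL = 8.76

Market equilibrium (private): 41.41 + 0.43q = 159.72 - 3.83q → q_m = 27.7723.
Social marginal cost = private MC + MEC = 45.50 + 0.60q.
Set SMC = demand: 45.50 + 0.60q = 159.72 - 3.83q → q* = 25.7833.
Height of the DWL triangle at q_m is SMC(q_m) − demand(q_m) = MEC(q_m) = 8.8113.
DWL = ½ × 1.9890 × 8.8113 = 8.7628.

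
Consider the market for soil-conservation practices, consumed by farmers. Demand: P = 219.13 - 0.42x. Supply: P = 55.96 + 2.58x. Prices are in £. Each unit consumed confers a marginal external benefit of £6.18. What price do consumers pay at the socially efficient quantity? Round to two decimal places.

Social marginal benefit = demand + MEB = 225.31 - 0.42x.
Set SMB = MC: 225.31 - 0.42x = 55.96 + 2.58x → x* = 56.4500.
Consumer price on the demand curve at x*: 219.13 − 0.42×56.4500 = 195.4210.

P = £195.42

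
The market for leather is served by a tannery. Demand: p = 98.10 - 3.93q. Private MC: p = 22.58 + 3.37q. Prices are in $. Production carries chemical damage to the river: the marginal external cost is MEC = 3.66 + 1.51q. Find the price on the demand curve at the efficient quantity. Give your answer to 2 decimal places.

P = $66.04

Social marginal cost = private MC + MEC = 26.24 + 4.88q.
Set SMC = demand: 26.24 + 4.88q = 98.10 - 3.93q → q* = 8.1566.
Consumer price on the demand curve at q*: 98.10 − 3.93×8.1566 = 66.0446.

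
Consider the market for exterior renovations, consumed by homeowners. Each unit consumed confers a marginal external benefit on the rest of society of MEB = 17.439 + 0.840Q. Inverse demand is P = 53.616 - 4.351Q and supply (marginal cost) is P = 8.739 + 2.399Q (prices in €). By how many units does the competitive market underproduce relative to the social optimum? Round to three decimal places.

Market equilibrium (private): 8.739 + 2.399Q = 53.616 - 4.351Q → Q_m = 6.6484.
Social marginal benefit = demand + MEB = 71.055 - 3.511Q.
Set SMB = MC: 71.055 - 3.511Q = 8.739 + 2.399Q → Q* = 10.5442.
Gap = |6.6484 − 10.5442| = 3.8958.

3.896 units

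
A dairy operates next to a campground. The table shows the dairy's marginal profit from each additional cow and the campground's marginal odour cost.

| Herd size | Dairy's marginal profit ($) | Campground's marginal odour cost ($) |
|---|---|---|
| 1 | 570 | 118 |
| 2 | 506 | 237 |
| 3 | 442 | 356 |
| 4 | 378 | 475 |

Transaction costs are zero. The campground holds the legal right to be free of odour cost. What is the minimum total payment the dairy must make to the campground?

Efficient level: marginal profit ≥ marginal odour cost through level 3, so k* = 3.
With the campground holding the right, the dairy must at least compensate total damage at k*: 118 + 237 + 356 = 711.

$711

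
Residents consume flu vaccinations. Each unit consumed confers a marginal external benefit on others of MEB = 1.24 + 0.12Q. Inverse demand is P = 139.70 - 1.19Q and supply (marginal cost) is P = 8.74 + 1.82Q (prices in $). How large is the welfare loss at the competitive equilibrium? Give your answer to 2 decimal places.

Market equilibrium (private): 8.74 + 1.82Q = 139.70 - 1.19Q → Q_m = 43.5083.
Social marginal benefit = demand + MEB = 140.94 - 1.07Q.
Set SMB = MC: 140.94 - 1.07Q = 8.74 + 1.82Q → Q* = 45.7439.
The welfare-loss triangle has base |Q_m − Q*| and height MEB(Q_m) (the vertical gap between SMB and MC is zero at Q* and MEB at Q_m).
DWL = ½ × 2.2356 × 6.4610 = 7.2221.

DWL = $7.22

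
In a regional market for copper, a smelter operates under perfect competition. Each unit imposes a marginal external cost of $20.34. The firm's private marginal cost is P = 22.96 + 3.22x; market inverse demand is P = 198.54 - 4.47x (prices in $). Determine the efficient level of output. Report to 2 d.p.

x* = 20.19

Social marginal cost = private MC + MEC = 43.30 + 3.22x.
Set SMC = demand: 43.30 + 3.22x = 198.54 - 4.47x → x* = 20.1873.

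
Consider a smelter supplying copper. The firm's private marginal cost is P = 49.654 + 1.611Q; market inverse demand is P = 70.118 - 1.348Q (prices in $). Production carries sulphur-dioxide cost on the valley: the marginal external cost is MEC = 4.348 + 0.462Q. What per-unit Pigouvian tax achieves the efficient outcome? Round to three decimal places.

tax = $6.524 per unit

Social marginal cost = private MC + MEC = 54.002 + 2.073Q.
Set SMC = demand: 54.002 + 2.073Q = 70.118 - 1.348Q → Q* = 4.7109.
The Pigouvian tax equals MEC at Q*: 4.348 + 0.462×4.7109 = 6.5244.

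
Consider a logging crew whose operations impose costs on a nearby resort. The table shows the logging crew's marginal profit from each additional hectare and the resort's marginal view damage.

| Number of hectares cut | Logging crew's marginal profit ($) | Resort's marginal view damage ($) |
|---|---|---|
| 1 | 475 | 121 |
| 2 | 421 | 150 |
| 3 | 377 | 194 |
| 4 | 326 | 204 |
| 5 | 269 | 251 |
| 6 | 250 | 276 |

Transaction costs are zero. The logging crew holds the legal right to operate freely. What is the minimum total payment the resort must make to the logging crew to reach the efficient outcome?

$250

Left alone the logging crew would choose level 6 (marginal profit stays positive).
Efficient level: k* = 5 (marginal profit ≥ marginal view damage through 5).
The resort must at least cover the logging crew's forgone profit from cutting 6→5: 250 = 250.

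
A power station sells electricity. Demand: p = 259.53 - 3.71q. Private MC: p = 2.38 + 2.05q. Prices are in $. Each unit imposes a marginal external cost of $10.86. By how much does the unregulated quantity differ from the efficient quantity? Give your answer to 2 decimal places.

1.89 units

Market equilibrium (private): 2.38 + 2.05q = 259.53 - 3.71q → q_m = 44.6441.
Social marginal cost = private MC + MEC = 13.24 + 2.05q.
Set SMC = demand: 13.24 + 2.05q = 259.53 - 3.71q → q* = 42.7587.
Gap = |44.6441 − 42.7587| = 1.8854.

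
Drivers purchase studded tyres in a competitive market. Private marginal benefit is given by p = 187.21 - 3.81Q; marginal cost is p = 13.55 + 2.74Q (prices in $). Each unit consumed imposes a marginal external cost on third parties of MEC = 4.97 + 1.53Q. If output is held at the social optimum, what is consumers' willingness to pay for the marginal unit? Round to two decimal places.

Social marginal benefit = demand − MEC = 182.24 - 5.34Q.
Set SMB = MC: 182.24 - 5.34Q = 13.55 + 2.74Q → Q* = 20.8775.
Consumer price on the demand curve at Q*: 187.21 − 3.81×20.8775 = 107.6667.

P = $107.67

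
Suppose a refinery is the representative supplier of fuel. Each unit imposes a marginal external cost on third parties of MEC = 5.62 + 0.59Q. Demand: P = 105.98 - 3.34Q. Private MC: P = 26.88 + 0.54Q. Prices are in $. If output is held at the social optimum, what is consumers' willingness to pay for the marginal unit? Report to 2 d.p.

P = $51.08

Social marginal cost = private MC + MEC = 32.50 + 1.13Q.
Set SMC = demand: 32.50 + 1.13Q = 105.98 - 3.34Q → Q* = 16.4385.
Consumer price on the demand curve at Q*: 105.98 − 3.34×16.4385 = 51.0754.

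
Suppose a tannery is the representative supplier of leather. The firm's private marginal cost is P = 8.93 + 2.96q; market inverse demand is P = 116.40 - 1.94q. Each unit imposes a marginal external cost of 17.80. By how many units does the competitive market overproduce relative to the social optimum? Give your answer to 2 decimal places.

Market equilibrium (private): 8.93 + 2.96q = 116.40 - 1.94q → q_m = 21.9327.
Social marginal cost = private MC + MEC = 26.73 + 2.96q.
Set SMC = demand: 26.73 + 2.96q = 116.40 - 1.94q → q* = 18.3000.
Gap = |21.9327 − 18.3000| = 3.6327.

3.63 units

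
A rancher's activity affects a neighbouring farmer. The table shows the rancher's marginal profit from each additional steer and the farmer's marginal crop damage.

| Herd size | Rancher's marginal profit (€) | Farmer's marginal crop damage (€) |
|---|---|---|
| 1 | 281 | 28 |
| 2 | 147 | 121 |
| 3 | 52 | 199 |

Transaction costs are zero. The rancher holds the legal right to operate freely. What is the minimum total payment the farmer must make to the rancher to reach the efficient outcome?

Left alone the rancher would choose level 3 (marginal profit stays positive).
Efficient level: k* = 2 (marginal profit ≥ marginal crop damage through 2).
The farmer must at least cover the rancher's forgone profit from cutting 3→2: 52 = 52.

€52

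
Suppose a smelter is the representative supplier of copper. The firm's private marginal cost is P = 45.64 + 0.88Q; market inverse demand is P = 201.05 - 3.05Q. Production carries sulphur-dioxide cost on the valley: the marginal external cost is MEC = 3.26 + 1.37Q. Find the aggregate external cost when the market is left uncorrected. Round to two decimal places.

Market equilibrium (private): 45.64 + 0.88Q = 201.05 - 3.05Q → Q_m = 39.5445.
Total external cost = ∫₀^{Q_m} (3.26 + 1.37Q) dQ = 3.26×39.5445 + ½×1.37×39.5445² = 1200.0958.

1200.10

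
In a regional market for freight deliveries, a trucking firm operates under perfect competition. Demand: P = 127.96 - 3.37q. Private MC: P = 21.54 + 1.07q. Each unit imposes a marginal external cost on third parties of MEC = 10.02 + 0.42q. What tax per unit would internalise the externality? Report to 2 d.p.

Social marginal cost = private MC + MEC = 31.56 + 1.49q.
Set SMC = demand: 31.56 + 1.49q = 127.96 - 3.37q → q* = 19.8354.
The Pigouvian tax equals MEC at q*: 10.02 + 0.42×19.8354 = 18.3509.

tax = 18.35 per unit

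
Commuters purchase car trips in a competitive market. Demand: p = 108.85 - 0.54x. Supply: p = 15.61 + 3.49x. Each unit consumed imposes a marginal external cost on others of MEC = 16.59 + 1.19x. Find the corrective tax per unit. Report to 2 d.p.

tax = 34.06 per unit

Social marginal benefit = demand − MEC = 92.26 - 1.73x.
Set SMB = MC: 92.26 - 1.73x = 15.61 + 3.49x → x* = 14.6839.
The Pigouvian tax equals MEC at x*: 16.59 + 1.19×14.6839 = 34.0638.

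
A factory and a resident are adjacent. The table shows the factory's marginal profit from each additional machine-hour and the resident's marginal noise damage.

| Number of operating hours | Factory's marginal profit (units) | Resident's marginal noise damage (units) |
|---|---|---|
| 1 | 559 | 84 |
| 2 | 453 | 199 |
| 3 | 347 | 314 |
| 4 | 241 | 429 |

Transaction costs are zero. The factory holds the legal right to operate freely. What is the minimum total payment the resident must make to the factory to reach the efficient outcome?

241

Left alone the factory would choose level 4 (marginal profit stays positive).
Efficient level: k* = 3 (marginal profit ≥ marginal noise damage through 3).
The resident must at least cover the factory's forgone profit from cutting 4→3: 241 = 241.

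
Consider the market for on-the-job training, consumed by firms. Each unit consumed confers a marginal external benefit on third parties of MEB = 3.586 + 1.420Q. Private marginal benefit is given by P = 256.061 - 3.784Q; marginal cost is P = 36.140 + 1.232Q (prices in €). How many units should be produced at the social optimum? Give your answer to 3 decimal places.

Social marginal benefit = demand + MEB = 259.647 - 2.364Q.
Set SMB = MC: 259.647 - 2.364Q = 36.140 + 1.232Q → Q* = 62.1543.

Q* = 62.154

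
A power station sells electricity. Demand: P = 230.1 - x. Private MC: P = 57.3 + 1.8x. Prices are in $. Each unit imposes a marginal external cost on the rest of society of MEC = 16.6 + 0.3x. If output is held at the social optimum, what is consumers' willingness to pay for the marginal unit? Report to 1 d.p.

P = $179.7

Social marginal cost = private MC + MEC = 73.9 + 2.1x.
Set SMC = demand: 73.9 + 2.1x = 230.1 - x → x* = 50.3871.
Consumer price on the demand curve at x*: 230.1 − 1.0×50.3871 = 179.7129.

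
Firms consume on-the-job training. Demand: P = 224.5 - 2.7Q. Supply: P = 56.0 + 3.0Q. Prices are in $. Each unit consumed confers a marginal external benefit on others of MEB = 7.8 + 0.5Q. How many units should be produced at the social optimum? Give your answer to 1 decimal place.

Q* = 33.9

Social marginal benefit = demand + MEB = 232.3 - 2.2Q.
Set SMB = MC: 232.3 - 2.2Q = 56.0 + 3.0Q → Q* = 33.9038.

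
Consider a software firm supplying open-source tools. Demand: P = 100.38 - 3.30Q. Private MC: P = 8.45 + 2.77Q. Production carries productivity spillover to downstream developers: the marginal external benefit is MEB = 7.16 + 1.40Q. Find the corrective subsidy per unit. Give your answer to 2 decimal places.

subsidy = 36.87 per unit

Social marginal cost = private MC − MEB = 1.29 + 1.37Q.
Set SMC = demand: 1.29 + 1.37Q = 100.38 - 3.30Q → Q* = 21.2184.
The Pigouvian subsidy equals MEB at Q*: 7.16 + 1.40×21.2184 = 36.8658.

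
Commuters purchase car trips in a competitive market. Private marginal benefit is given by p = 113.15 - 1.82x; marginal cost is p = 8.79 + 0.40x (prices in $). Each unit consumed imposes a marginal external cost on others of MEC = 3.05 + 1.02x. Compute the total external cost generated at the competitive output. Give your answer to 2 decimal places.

$1270.40

Market equilibrium (private): 8.79 + 0.40x = 113.15 - 1.82x → x_m = 47.0090.
Total external cost = ∫₀^{x_m} (3.05 + 1.02x) dx = 3.05×47.0090 + ½×1.02×47.0090² = 1270.3990.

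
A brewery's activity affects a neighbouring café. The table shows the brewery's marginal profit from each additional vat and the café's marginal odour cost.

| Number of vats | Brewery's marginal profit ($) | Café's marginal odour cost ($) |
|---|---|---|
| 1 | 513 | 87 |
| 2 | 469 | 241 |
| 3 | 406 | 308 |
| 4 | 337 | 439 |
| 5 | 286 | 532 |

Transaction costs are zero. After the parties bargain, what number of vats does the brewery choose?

3

Bargaining reaches the level where marginal profit last exceeds marginal odour cost.
That holds through level 3 (406 ≥ 308) but not at 4 (337 < 439).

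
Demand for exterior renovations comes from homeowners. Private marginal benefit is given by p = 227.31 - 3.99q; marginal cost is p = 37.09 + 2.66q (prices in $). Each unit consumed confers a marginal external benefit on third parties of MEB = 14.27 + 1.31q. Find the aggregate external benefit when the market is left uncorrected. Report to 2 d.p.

Market equilibrium (private): 37.09 + 2.66q = 227.31 - 3.99q → q_m = 28.6045.
Total external benefit = ∫₀^{q_m} (14.27 + 1.31q) dq = 14.27×28.6045 + ½×1.31×28.6045² = 944.1186.

$944.12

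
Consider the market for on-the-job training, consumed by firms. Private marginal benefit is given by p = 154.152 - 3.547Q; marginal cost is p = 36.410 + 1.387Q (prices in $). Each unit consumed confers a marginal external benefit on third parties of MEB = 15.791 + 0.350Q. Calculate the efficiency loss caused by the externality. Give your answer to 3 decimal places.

DWL = $63.579

Market equilibrium (private): 36.410 + 1.387Q = 154.152 - 3.547Q → Q_m = 23.8634.
Social marginal benefit = demand + MEB = 169.943 - 3.197Q.
Set SMB = MC: 169.943 - 3.197Q = 36.410 + 1.387Q → Q* = 29.1302.
Between Q* and Q_m the wedge SMB − MC runs linearly from 0 to MEB(Q_m), so the loss is a triangle.
DWL = ½ × 5.2668 × 24.1432 = 63.5787.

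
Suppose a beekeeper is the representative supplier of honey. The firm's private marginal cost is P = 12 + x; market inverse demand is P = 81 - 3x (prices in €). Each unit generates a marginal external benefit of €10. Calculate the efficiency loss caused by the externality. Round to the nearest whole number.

DWL = €13

Market equilibrium (private): 12 + x = 81 - 3x → x_m = 17.2500.
Social marginal cost = private MC − MEB = 2 + x.
Set SMC = demand: 2 + x = 81 - 3x → x* = 19.7500.
The loss is the area between SMC and demand from x* to x_m; with linear curves that's a triangle of height MEB(x_m).
DWL = ½ × 2.5000 × 10.0000 = 12.5000.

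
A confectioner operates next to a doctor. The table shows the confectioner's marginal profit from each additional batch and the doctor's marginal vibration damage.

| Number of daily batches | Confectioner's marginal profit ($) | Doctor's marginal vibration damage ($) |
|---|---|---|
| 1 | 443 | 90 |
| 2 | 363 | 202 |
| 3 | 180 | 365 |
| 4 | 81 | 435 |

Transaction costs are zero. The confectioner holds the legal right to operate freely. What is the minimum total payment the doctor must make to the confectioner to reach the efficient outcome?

Left alone the confectioner would choose level 4 (marginal profit stays positive).
Efficient level: k* = 2 (marginal profit ≥ marginal vibration damage through 2).
The doctor must at least cover the confectioner's forgone profit from cutting 4→2: 180 + 81 = 261.

$261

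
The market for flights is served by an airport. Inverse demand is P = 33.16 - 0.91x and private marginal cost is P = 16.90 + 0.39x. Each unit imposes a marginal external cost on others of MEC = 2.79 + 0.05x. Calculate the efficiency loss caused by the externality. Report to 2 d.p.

DWL = 4.32

Market equilibrium (private): 16.90 + 0.39x = 33.16 - 0.91x → x_m = 12.5077.
Social marginal cost = private MC + MEC = 19.69 + 0.44x.
Set SMC = demand: 19.69 + 0.44x = 33.16 - 0.91x → x* = 9.9778.
The loss is the area between SMC and demand from x* to x_m; with linear curves that's a triangle of height MEC(x_m).
DWL = ½ × 2.5299 × 3.4154 = 4.3203.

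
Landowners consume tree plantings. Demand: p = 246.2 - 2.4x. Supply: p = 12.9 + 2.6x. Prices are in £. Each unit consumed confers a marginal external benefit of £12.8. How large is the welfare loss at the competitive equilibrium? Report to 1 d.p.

Market equilibrium (private): 12.9 + 2.6x = 246.2 - 2.4x → x_m = 46.6600.
Social marginal benefit = demand + MEB = 259.0 - 2.4x.
Set SMB = MC: 259.0 - 2.4x = 12.9 + 2.6x → x* = 49.2200.
The loss is the area between SMB and MC from x* to x_m; with linear curves that's a triangle of height MEB(x_m).
DWL = ½ × 2.5600 × 12.8000 = 16.3840.

DWL = £16.4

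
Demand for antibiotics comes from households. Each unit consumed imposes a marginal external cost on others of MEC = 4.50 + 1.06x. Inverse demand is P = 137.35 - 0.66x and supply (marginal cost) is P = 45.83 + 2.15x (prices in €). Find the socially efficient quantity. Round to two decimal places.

x* = 22.49

Social marginal benefit = demand − MEC = 132.85 - 1.72x.
Set SMB = MC: 132.85 - 1.72x = 45.83 + 2.15x → x* = 22.4858.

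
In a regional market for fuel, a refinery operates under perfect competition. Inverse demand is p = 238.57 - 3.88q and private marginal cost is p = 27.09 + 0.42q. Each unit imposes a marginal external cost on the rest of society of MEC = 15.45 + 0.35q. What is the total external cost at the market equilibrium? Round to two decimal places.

1183.14

Market equilibrium (private): 27.09 + 0.42q = 238.57 - 3.88q → q_m = 49.1814.
Total external cost = ∫₀^{q_m} (15.45 + 0.35q) dq = 15.45×49.1814 + ½×0.35×49.1814² = 1183.1444.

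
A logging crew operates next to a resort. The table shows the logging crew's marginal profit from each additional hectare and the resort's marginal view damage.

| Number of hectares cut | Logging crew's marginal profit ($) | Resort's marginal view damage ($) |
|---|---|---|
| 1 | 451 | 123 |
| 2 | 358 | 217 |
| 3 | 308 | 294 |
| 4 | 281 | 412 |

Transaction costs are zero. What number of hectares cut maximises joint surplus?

Bargaining reaches the level where marginal profit last exceeds marginal view damage.
That holds through level 3 (308 ≥ 294) but not at 4 (281 < 412).

3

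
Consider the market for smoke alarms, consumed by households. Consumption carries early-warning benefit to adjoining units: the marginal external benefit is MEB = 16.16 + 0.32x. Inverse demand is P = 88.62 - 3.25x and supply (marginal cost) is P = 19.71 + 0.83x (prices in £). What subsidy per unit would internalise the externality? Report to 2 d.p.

Social marginal benefit = demand + MEB = 104.78 - 2.93x.
Set SMB = MC: 104.78 - 2.93x = 19.71 + 0.83x → x* = 22.6250.
The Pigouvian subsidy equals MEB at x*: 16.16 + 0.32×22.6250 = 23.4000.

subsidy = £23.40 per unit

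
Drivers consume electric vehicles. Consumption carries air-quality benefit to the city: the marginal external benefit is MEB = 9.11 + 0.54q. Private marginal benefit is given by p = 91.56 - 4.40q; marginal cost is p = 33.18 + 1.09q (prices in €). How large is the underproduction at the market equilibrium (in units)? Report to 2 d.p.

3.00 units

Market equilibrium (private): 33.18 + 1.09q = 91.56 - 4.40q → q_m = 10.6339.
Social marginal benefit = demand + MEB = 100.67 - 3.86q.
Set SMB = MC: 100.67 - 3.86q = 33.18 + 1.09q → q* = 13.6343.
Gap = |10.6339 − 13.6343| = 3.0004.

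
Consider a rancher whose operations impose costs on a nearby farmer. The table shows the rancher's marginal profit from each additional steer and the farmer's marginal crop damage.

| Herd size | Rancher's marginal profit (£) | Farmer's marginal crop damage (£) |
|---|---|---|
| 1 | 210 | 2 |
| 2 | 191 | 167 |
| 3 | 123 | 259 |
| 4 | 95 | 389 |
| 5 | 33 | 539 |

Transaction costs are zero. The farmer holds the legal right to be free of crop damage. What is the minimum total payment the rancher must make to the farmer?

Efficient level: marginal profit ≥ marginal crop damage through level 2, so k* = 2.
With the farmer holding the right, the rancher must at least compensate total damage at k*: 2 + 167 = 169.

£169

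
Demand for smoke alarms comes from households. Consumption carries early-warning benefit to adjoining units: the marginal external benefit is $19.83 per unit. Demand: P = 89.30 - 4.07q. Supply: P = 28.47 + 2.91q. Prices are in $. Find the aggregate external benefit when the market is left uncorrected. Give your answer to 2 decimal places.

$172.82

Market equilibrium (private): 28.47 + 2.91q = 89.30 - 4.07q → q_m = 8.7149.
Total external benefit = MEB × q_m = 19.83 × 8.7149 = 172.8165.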